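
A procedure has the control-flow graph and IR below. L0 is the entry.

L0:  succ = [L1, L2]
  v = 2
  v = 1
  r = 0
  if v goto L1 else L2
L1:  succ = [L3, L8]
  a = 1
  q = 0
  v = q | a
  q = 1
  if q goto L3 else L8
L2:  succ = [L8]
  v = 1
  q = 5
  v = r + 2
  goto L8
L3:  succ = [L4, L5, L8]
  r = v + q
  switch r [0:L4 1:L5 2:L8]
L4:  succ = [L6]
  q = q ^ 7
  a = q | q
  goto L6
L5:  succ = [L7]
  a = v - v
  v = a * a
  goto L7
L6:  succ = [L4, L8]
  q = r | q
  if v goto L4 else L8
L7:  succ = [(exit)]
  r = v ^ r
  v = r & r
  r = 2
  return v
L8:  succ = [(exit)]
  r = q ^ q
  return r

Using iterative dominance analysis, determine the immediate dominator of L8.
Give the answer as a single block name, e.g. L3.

idom tree: L1←L0 L2←L0 L3←L1 L4←L3 L5←L3 L6←L4 L7←L5 L8←L0
Join-block Dom:
  L4: preds {L3,L6}: {L0,L1,L3} ∩ {L0,L1,L3,L4,L6} = {L0,L1,L3}; idom=L3
  L8: preds {L1,L2,L3,L6}: {L0,L1} ∩ {L0,L2} ∩ {L0,L1,L3} ∩ {L0,L1,L3,L4,L6} = {L0}; idom=L0

idom(L8) = L0

Answer: L0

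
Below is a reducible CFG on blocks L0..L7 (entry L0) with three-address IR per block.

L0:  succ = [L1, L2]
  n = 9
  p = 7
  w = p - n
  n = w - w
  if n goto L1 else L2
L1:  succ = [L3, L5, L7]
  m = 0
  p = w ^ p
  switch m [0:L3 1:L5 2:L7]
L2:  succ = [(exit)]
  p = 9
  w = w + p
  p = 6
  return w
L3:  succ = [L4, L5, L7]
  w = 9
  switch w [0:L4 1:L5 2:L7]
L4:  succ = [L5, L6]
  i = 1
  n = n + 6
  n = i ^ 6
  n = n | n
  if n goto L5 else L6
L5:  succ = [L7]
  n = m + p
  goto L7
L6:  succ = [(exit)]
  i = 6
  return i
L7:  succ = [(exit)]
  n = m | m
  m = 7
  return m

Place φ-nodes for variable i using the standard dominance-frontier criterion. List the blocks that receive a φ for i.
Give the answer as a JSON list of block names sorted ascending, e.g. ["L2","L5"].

Answer: ["L5", "L7"]

Working:
idom tree: L1←L0 L2←L0 L3←L1 L4←L3 L5←L1 L6←L4 L7←L1
Dom at joins:
  L5: preds {L1,L3,L4}: {L0,L1} ∩ {L0,L1,L3} ∩ {L0,L1,L3,L4} = {L0,L1}; idom=L1
  L7: preds {L1,L3,L5}: {L0,L1} ∩ {L0,L1,L3} ∩ {L0,L1,L5} = {L0,L1}; idom=L1

Frontier:
  join L5 pred L1: · stop@L1
  join L5 pred L3: L3 stop@L1
  join L5 pred L4: L4→L3 stop@L1
  join L7 pred L1: · stop@L1
  join L7 pred L3: L3 stop@L1
  join L7 pred L5: L5 stop@L1
  L0 → ∅
  L1 → ∅
  L2 → ∅
  L3 → {L5,L7}
  L4 → {L5}
  L5 → {L7}
  L6 → ∅
  L7 → ∅

φ for i: defs {L4,L6}
  DF⁺ = {L5,L7}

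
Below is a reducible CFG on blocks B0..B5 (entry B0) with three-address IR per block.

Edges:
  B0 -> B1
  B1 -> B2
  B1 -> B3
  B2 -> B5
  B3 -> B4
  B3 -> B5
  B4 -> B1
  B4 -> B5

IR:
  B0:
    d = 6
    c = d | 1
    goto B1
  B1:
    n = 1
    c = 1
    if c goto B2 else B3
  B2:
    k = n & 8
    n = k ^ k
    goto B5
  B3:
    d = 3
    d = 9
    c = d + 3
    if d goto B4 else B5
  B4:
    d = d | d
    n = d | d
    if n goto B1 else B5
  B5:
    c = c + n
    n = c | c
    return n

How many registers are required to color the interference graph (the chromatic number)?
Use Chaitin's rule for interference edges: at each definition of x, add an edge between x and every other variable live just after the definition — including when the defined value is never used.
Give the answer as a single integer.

Answer: 3

Derivation:
Block summaries:
  B0: {c,d} / ∅
  B1: {c,n} / ∅
  B2: {k,n} / {n}
  B3: {c,d} / ∅
  B4: {d,n} / {d}
  B5: {c,n} / {c,n}

Live sets:
  B0: in=∅ out=∅
  B1: in=∅ out={c,n}
  B2: in={c,n} out={c,n}
  B3: in={n} out={c,d,n}
  B4: in={c,d} out={c,n}
  B5: in={c,n} out=∅

Conflict graph:
  c: {d,k,n}
  d: {c,n}
  k: {c}
  n: {c,d}

Colouring:
  {c,d,n} pairwise interfere (3-clique) ⇒ χ ≥ 3
  3-colouring: r0={c}  r1={d,k}  r2={n}
  χ = 3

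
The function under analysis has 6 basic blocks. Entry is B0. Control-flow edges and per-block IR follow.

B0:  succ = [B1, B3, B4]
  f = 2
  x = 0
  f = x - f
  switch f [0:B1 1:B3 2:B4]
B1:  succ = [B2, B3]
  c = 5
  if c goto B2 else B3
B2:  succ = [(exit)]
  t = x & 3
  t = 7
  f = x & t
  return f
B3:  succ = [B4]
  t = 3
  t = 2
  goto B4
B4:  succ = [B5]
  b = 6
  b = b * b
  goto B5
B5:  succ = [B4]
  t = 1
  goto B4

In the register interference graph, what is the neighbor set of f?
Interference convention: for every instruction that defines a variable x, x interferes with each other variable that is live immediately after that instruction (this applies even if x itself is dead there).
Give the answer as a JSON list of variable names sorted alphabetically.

Answer: ["x"]

Derivation:
Per-block:
  B0: {f,x} / ∅
  B1: {c} / ∅
  B2: {f,t} / {x}
  B3: {t} / ∅
  B4: {b} / ∅
  B5: {t} / ∅

Backward fixpoint:
  B0 li=∅ lo={x}
  B1 li={x} lo={x}
  B2 li={x} lo=∅
  B3 li=∅ lo=∅
  B4 li=∅ lo=∅
  B5 li=∅ lo=∅

Interfere edges:
  b: ∅
  c: {x}
  f: {x}
  t: {x}
  x: {c,f,t}

N(f) = ["x"]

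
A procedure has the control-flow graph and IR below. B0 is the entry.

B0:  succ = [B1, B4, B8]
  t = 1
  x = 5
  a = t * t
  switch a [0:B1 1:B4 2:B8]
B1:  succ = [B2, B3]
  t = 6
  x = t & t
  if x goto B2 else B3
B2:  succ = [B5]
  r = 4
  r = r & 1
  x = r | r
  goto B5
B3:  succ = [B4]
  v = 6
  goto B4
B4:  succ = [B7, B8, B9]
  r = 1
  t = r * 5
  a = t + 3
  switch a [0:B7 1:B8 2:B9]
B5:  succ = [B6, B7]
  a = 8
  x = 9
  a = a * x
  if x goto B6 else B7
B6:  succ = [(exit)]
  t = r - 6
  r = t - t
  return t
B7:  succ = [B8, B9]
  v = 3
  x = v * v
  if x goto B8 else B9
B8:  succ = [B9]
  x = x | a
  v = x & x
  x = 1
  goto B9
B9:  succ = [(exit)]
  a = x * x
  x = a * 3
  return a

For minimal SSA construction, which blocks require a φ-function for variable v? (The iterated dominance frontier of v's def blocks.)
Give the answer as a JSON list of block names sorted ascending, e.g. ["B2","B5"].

idom tree: B1←B0 B2←B1 B3←B1 B4←B0 B5←B2 B6←B5 B7←B0 B8←B0 B9←B0
Dom∩ at merges:
  B4: preds {B0,B3}: {B0} ∩ {B0,B1,B3} = {B0}; idom=B0
  B7: preds {B4,B5}: {B0,B4} ∩ {B0,B1,B2,B5} = {B0}; idom=B0
  B8: preds {B0,B4,B7}: {B0} ∩ {B0,B4} ∩ {B0,B7} = {B0}; idom=B0
  B9: preds {B4,B7,B8}: {B0,B4} ∩ {B0,B7} ∩ {B0,B8} = {B0}; idom=B0

Frontier:
  join B4 pred B0: · stop@B0
  join B4 pred B3: B3→B1 stop@B0
  join B7 pred B4: B4 stop@B0
  join B7 pred B5: B5→B2→B1 stop@B0
  join B8 pred B0: · stop@B0
  join B8 pred B4: B4 stop@B0
  join B8 pred B7: B7 stop@B0
  join B9 pred B4: B4 stop@B0
  join B9 pred B7: B7 stop@B0
  join B9 pred B8: B8 stop@B0
  B0 → ∅
  B1 → {B4,B7}
  B2 → {B7}
  B3 → {B4}
  B4 → {B7,B8,B9}
  B5 → {B7}
  B6 → ∅
  B7 → {B8,B9}
  B8 → {B9}
  B9 → ∅

φ for v: defs {B3,B7,B8}
  DF⁺ = {B4,B7,B8,B9}

Answer: ["B4", "B7", "B8", "B9"]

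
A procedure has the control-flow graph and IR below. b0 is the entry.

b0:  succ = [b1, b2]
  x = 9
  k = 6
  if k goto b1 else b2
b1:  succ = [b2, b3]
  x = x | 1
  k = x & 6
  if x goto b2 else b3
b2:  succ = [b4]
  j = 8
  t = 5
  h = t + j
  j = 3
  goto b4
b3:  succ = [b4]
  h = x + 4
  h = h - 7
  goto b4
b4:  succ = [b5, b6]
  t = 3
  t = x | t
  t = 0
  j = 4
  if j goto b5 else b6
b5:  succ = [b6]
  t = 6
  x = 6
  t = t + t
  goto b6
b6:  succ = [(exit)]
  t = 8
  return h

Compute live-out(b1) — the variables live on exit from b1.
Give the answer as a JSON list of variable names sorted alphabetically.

def/use:
  b0 def {k,x} use ∅
  b1 def {k,x} use {x}
  b2 def {h,j,t} use ∅
  b3 def {h} use {x}
  b4 def {j,t} use {x}
  b5 def {t,x} use ∅
  b6 def {t} use {h}

Liveness:
  live b0: ∅→{x}
  live b1: {x}→{x}
  live b2: {x}→{h,x}
  live b3: {x}→{h,x}
  live b4: {h,x}→{h}
  live b5: {h}→{h}
  live b6: {h}→∅

live-out(b1) = ["x"]

Answer: ["x"]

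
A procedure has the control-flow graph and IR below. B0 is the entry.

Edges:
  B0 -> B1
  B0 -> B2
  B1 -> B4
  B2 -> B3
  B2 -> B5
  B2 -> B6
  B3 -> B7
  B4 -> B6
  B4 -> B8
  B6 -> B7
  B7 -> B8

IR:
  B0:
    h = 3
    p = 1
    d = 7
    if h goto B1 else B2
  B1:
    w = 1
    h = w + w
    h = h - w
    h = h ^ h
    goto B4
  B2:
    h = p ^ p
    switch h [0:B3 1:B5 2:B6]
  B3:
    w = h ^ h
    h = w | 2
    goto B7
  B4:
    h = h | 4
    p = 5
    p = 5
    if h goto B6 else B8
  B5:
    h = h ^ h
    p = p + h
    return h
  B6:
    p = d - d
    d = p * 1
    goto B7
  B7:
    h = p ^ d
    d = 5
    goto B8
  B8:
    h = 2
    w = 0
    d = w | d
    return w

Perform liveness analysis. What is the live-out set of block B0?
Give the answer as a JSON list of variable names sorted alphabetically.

Answer: ["d", "p"]

Working:
def/use:
  B0: def={d,h,p} ue=∅
  B1: def={h,w} ue=∅
  B2: def={h} ue={p}
  B3: def={h,w} ue={h}
  B4: def={h,p} ue={h}
  B5: def={h,p} ue={h,p}
  B6: def={d,p} ue={d}
  B7: def={d,h} ue={d,p}
  B8: def={d,h,w} ue={d}

Backward fixpoint:
  live B0: ∅→{d,p}
  live B1: {d}→{d,h}
  live B2: {d,p}→{d,h,p}
  live B3: {d,h,p}→{d,p}
  live B4: {d,h}→{d}
  live B5: {h,p}→∅
  live B6: {d}→{d,p}
  live B7: {d,p}→{d}
  live B8: {d}→∅

live-out(B0) = ["d", "p"]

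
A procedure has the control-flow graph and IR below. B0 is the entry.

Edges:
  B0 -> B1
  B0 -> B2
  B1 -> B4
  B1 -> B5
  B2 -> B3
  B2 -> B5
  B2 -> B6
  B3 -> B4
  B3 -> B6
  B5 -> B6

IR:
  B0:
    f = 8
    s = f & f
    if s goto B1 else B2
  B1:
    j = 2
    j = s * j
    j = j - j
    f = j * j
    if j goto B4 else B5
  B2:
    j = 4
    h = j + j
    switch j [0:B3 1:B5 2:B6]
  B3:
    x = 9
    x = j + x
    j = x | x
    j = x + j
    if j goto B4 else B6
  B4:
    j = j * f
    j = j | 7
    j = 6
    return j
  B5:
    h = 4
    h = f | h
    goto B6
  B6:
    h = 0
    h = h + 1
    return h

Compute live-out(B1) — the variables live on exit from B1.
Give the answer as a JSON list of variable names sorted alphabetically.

def/use:
  B0 def {f,s} use ∅
  B1 def {f,j} use {s}
  B2 def {h,j} use ∅
  B3 def {j,x} use {j}
  B4 def {j} use {f,j}
  B5 def {h} use {f}
  B6 def {h} use ∅

Backward fixpoint:
  B0: in=∅ out={f,s}
  B1: in={s} out={f,j}
  B2: in={f} out={f,j}
  B3: in={f,j} out={f,j}
  B4: in={f,j} out=∅
  B5: in={f} out=∅
  B6: in=∅ out=∅

live-out(B1) = ["f", "j"]

Answer: ["f", "j"]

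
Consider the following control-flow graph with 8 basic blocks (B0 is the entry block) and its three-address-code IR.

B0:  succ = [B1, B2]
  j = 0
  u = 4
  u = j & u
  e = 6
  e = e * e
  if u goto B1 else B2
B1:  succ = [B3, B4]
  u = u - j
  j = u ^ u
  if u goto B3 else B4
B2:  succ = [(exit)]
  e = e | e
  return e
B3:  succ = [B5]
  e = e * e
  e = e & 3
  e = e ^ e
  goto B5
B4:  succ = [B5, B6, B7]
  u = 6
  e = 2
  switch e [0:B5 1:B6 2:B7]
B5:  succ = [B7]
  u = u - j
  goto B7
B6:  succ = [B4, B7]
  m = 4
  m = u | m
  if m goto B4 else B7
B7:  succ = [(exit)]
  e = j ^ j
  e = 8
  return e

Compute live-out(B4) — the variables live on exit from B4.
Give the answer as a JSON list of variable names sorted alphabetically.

Block summaries:
  B0: def={e,j,u} ue=∅
  B1: def={j,u} ue={j,u}
  B2: def={e} ue={e}
  B3: def={e} ue={e}
  B4: def={e,u} ue=∅
  B5: def={u} ue={j,u}
  B6: def={m} ue={u}
  B7: def={e} ue={j}

Backward fixpoint:
  B0: in=∅ out={e,j,u}
  B1: in={e,j,u} out={e,j,u}
  B2: in={e} out=∅
  B3: in={e,j,u} out={j,u}
  B4: in={j} out={j,u}
  B5: in={j,u} out={j}
  B6: in={j,u} out={j}
  B7: in={j} out=∅

live-out(B4) = ["j", "u"]

Answer: ["j", "u"]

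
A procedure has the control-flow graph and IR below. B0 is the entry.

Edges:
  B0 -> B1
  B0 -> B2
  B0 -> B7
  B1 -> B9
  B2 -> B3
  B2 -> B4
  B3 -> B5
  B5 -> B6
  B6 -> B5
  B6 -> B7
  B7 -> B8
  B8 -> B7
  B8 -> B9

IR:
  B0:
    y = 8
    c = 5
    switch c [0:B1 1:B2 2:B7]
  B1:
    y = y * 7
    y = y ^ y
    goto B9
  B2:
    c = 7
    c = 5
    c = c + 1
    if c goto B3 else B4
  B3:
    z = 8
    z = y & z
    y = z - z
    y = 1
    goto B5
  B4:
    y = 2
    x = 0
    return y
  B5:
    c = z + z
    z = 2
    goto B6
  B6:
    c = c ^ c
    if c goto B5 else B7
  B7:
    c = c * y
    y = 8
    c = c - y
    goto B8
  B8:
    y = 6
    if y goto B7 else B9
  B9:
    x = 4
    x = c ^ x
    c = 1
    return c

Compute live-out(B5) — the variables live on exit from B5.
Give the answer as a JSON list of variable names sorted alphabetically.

Per-block:
  B0: def={c,y} ue=∅
  B1: def={y} ue={y}
  B2: def={c} ue=∅
  B3: def={y,z} ue={y}
  B4: def={x,y} ue=∅
  B5: def={c,z} ue={z}
  B6: def={c} ue={c}
  B7: def={c,y} ue={c,y}
  B8: def={y} ue=∅
  B9: def={c,x} ue={c}

Backward fixpoint:
  live B0: ∅→{c,y}
  live B1: {c,y}→{c}
  live B2: {y}→{y}
  live B3: {y}→{y,z}
  live B4: ∅→∅
  live B5: {y,z}→{c,y,z}
  live B6: {c,y,z}→{c,y,z}
  live B7: {c,y}→{c}
  live B8: {c}→{c,y}
  live B9: {c}→∅

live-out(B5) = ["c", "y", "z"]

Answer: ["c", "y", "z"]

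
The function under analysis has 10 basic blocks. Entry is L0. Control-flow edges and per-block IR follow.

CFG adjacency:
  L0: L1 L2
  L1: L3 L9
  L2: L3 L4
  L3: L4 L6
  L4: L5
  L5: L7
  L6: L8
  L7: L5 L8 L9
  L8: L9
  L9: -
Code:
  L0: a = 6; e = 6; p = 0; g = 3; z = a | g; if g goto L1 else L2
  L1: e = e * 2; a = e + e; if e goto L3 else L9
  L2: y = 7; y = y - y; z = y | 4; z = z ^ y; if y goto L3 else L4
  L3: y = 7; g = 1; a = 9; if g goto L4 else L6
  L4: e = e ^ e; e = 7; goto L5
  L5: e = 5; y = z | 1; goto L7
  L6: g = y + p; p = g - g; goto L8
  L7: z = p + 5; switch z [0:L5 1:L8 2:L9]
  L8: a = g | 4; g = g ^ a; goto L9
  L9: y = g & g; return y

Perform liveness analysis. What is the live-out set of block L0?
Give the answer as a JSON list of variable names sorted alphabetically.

Per-block:
  L0: {a,e,g,p,z} / ∅
  L1: {a,e} / {e}
  L2: {y,z} / ∅
  L3: {a,g,y} / ∅
  L4: {e} / {e}
  L5: {e,y} / {z}
  L6: {g,p} / {p,y}
  L7: {z} / {p}
  L8: {a,g} / {g}
  L9: {y} / {g}

Backward fixpoint:
  live L0: ∅→{e,g,p,z}
  live L1: {e,g,p,z}→{e,g,p,z}
  live L2: {e,g,p}→{e,g,p,z}
  live L3: {e,p,z}→{e,g,p,y,z}
  live L4: {e,g,p,z}→{g,p,z}
  live L5: {g,p,z}→{g,p}
  live L6: {p,y}→{g}
  live L7: {g,p}→{g,p,z}
  live L8: {g}→{g}
  live L9: {g}→∅

live-out(L0) = ["e", "g", "p", "z"]

Answer: ["e", "g", "p", "z"]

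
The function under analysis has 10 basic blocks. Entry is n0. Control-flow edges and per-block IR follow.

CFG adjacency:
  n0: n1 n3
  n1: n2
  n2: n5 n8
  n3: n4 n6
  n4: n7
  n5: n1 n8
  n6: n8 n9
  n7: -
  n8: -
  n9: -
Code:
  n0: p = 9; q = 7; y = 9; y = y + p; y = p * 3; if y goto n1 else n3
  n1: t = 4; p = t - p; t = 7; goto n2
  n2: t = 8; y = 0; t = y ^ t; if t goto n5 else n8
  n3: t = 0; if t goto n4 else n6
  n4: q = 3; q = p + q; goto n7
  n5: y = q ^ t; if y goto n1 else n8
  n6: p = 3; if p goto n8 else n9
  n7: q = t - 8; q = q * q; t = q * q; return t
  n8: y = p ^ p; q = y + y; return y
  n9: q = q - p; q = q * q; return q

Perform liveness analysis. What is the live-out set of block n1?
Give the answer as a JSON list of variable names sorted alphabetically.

def/use:
  n0 def {p,q,y} use ∅
  n1 def {p,t} use {p}
  n2 def {t,y} use ∅
  n3 def {t} use ∅
  n4 def {q} use {p}
  n5 def {y} use {q,t}
  n6 def {p} use ∅
  n7 def {q,t} use {t}
  n8 def {q,y} use {p}
  n9 def {q} use {p,q}

Live sets:
  n0 li=∅ lo={p,q}
  n1 li={p,q} lo={p,q}
  n2 li={p,q} lo={p,q,t}
  n3 li={p,q} lo={p,q,t}
  n4 li={p,t} lo={t}
  n5 li={p,q,t} lo={p,q}
  n6 li={q} lo={p,q}
  n7 li={t} lo=∅
  n8 li={p} lo=∅
  n9 li={p,q} lo=∅

live-out(n1) = ["p", "q"]

Answer: ["p", "q"]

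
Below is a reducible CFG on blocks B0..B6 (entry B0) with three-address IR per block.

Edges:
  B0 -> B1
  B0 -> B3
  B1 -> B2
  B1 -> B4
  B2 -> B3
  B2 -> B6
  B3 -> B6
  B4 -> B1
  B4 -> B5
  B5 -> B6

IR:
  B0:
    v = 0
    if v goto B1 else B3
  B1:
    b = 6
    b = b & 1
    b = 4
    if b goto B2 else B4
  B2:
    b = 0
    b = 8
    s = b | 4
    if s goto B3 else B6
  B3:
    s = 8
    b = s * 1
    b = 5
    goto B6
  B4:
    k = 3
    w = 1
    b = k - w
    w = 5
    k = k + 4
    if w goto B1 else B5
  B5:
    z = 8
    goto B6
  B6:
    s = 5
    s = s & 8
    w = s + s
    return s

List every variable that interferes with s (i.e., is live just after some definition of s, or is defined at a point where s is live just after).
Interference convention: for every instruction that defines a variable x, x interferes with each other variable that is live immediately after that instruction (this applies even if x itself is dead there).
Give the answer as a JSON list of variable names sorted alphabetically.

Per-block:
  B0: def={v} ue=∅
  B1: def={b} ue=∅
  B2: def={b,s} ue=∅
  B3: def={b,s} ue=∅
  B4: def={b,k,w} ue=∅
  B5: def={z} ue=∅
  B6: def={s,w} ue=∅

Liveness:
  live B0: ∅→∅
  live B1: ∅→∅
  live B2: ∅→∅
  live B3: ∅→∅
  live B4: ∅→∅
  live B5: ∅→∅
  live B6: ∅→∅

Interfere edges:
  b: {k}
  k: {b,w}
  s: {w}
  v: ∅
  w: {k,s}
  z: ∅

N(s) = ["w"]

Answer: ["w"]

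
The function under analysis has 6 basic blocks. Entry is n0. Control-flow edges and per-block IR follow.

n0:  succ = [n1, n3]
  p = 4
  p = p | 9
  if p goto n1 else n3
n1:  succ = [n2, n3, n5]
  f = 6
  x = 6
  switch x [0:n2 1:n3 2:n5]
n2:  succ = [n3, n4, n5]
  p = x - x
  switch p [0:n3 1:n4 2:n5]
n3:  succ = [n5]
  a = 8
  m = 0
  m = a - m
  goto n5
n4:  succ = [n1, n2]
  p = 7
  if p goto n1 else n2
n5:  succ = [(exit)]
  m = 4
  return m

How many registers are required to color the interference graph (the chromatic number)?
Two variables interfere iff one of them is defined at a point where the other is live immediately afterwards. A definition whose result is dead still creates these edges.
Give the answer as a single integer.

Answer: 2

Derivation:
def/use:
  n0 def {p} use ∅
  n1 def {f,x} use ∅
  n2 def {p} use {x}
  n3 def {a,m} use ∅
  n4 def {p} use ∅
  n5 def {m} use ∅

Live sets:
  n0: in=∅ out=∅
  n1: in=∅ out={x}
  n2: in={x} out={x}
  n3: in=∅ out=∅
  n4: in={x} out={x}
  n5: in=∅ out=∅

Conflict graph:
  a: {m}
  f: ∅
  m: {a}
  p: {x}
  x: {p}

Chromatic number:
  clique {a,m} ⇒ need ≥ 2
  2-colouring: c0={a,f,p}  c1={m,x}
  χ = 2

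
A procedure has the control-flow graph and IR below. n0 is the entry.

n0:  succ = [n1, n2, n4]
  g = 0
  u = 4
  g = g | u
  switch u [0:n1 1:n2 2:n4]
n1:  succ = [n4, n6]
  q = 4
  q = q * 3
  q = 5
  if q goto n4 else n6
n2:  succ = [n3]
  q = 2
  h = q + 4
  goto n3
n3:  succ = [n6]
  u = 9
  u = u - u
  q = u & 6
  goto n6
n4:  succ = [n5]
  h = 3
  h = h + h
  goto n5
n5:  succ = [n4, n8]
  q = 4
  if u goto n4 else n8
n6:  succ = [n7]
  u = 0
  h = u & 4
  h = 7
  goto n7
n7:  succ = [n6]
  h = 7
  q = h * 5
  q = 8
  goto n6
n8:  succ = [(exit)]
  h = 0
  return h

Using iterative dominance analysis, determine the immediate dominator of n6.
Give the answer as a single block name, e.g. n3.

idom tree: n1←n0 n2←n0 n3←n2 n4←n0 n5←n4 n6←n0 n7←n6 n8←n5
Join-block Dom:
  n4: preds {n0,n1,n5}: {n0} ∩ {n0,n1} ∩ {n0,n4,n5} = {n0}; idom=n0
  n6: preds {n1,n3,n7}: {n0,n1} ∩ {n0,n2,n3} ∩ {n0,n6,n7} = {n0}; idom=n0

idom(n6) = n0

Answer: n0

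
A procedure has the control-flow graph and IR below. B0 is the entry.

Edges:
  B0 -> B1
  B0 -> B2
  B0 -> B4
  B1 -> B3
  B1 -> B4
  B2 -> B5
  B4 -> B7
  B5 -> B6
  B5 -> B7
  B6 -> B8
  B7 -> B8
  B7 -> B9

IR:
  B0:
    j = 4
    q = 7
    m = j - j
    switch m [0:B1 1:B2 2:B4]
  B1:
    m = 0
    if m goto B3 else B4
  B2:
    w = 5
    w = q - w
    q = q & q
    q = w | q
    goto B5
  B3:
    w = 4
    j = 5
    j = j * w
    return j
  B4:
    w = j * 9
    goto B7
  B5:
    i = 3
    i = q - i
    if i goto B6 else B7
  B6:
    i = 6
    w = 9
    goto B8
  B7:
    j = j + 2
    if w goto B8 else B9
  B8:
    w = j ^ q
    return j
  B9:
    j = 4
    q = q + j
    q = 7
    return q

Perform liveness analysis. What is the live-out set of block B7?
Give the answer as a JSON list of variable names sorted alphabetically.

Answer: ["j", "q"]

Derivation:
Block summaries:
  B0: def={j,m,q} ue=∅
  B1: def={m} ue=∅
  B2: def={q,w} ue={q}
  B3: def={j,w} ue=∅
  B4: def={w} ue={j}
  B5: def={i} ue={q}
  B6: def={i,w} ue=∅
  B7: def={j} ue={j,w}
  B8: def={w} ue={j,q}
  B9: def={j,q} ue={q}

Backward fixpoint:
  B0 li=∅ lo={j,q}
  B1 li={j,q} lo={j,q}
  B2 li={j,q} lo={j,q,w}
  B3 li=∅ lo=∅
  B4 li={j,q} lo={j,q,w}
  B5 li={j,q,w} lo={j,q,w}
  B6 li={j,q} lo={j,q}
  B7 li={j,q,w} lo={j,q}
  B8 li={j,q} lo=∅
  B9 li={q} lo=∅

live-out(B7) = ["j", "q"]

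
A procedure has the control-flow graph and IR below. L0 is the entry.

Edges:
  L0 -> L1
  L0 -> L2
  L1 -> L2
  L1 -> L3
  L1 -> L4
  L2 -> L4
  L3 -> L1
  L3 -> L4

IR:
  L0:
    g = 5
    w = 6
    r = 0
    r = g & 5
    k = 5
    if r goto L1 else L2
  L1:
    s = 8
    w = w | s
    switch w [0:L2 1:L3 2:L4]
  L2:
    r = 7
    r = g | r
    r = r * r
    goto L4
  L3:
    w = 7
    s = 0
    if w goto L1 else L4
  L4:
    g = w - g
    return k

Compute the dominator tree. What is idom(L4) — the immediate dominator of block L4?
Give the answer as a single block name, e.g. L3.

Answer: L0

Derivation:
idom tree: L1←L0 L2←L0 L3←L1 L4←L0
Join-block Dom:
  L1: preds {L0,L3}: {L0} ∩ {L0,L1,L3} = {L0}; idom=L0
  L2: preds {L0,L1}: {L0} ∩ {L0,L1} = {L0}; idom=L0
  L4: preds {L1,L2,L3}: {L0,L1} ∩ {L0,L2} ∩ {L0,L1,L3} = {L0}; idom=L0

idom(L4) = L0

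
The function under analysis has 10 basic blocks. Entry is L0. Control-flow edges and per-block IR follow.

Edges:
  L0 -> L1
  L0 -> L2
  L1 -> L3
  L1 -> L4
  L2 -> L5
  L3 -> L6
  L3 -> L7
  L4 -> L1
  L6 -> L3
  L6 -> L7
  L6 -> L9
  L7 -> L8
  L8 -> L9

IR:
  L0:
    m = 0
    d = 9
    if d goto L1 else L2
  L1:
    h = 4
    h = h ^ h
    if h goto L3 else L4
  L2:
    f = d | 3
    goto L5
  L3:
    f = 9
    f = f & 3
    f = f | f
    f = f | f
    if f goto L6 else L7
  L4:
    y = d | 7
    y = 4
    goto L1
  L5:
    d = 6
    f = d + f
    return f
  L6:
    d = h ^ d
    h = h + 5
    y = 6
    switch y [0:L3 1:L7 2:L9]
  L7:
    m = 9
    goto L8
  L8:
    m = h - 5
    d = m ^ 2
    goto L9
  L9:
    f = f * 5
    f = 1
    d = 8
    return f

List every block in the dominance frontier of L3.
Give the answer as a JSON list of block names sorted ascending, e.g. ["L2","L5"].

Answer: ["L3"]

Derivation:
idom tree: L1←L0 L2←L0 L3←L1 L4←L1 L5←L2 L6←L3 L7←L3 L8←L7 L9←L3
Dom∩ at merges:
  L1: preds {L0,L4}: {L0} ∩ {L0,L1,L4} = {L0}; idom=L0
  L3: preds {L1,L6}: {L0,L1} ∩ {L0,L1,L3,L6} = {L0,L1}; idom=L1
  L7: preds {L3,L6}: {L0,L1,L3} ∩ {L0,L1,L3,L6} = {L0,L1,L3}; idom=L3
  L9: preds {L6,L8}: {L0,L1,L3,L6} ∩ {L0,L1,L3,L7,L8} = {L0,L1,L3}; idom=L3

DF derivation:
  join L1 pred L0: · stop@L0
  join L1 pred L4: L4→L1 stop@L0
  join L3 pred L1: · stop@L1
  join L3 pred L6: L6→L3 stop@L1
  join L7 pred L3: · stop@L3
  join L7 pred L6: L6 stop@L3
  join L9 pred L6: L6 stop@L3
  join L9 pred L8: L8→L7 stop@L3
  DF(L0)=∅
  DF(L1)={L1}
  DF(L2)=∅
  DF(L3)={L3}
  DF(L4)={L1}
  DF(L5)=∅
  DF(L6)={L3,L7,L9}
  DF(L7)={L9}
  DF(L8)={L9}
  DF(L9)=∅

DF(L3) = ["L3"]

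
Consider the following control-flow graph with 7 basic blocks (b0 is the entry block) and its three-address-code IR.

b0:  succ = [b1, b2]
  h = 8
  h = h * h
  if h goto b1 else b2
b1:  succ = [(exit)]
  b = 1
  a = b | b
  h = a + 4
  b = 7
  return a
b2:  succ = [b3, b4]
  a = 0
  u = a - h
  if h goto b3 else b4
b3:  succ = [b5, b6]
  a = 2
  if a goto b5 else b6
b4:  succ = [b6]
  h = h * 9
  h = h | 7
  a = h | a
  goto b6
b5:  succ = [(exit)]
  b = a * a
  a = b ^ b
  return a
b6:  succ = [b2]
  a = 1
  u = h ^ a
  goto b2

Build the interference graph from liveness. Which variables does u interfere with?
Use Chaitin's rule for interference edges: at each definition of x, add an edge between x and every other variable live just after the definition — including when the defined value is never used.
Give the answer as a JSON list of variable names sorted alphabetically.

Answer: ["a", "h"]

Working:
Per-block:
  b0: {h} / ∅
  b1: {a,b,h} / ∅
  b2: {a,u} / {h}
  b3: {a} / ∅
  b4: {a,h} / {a,h}
  b5: {a,b} / {a}
  b6: {a,u} / {h}

Live sets:
  b0 li=∅ lo={h}
  b1 li=∅ lo=∅
  b2 li={h} lo={a,h}
  b3 li={h} lo={a,h}
  b4 li={a,h} lo={h}
  b5 li={a} lo=∅
  b6 li={h} lo={h}

Conflict graph:
  a↔{b,h,u}
  b↔{a}
  h↔{a,u}
  u↔{a,h}

N(u) = ["a", "h"]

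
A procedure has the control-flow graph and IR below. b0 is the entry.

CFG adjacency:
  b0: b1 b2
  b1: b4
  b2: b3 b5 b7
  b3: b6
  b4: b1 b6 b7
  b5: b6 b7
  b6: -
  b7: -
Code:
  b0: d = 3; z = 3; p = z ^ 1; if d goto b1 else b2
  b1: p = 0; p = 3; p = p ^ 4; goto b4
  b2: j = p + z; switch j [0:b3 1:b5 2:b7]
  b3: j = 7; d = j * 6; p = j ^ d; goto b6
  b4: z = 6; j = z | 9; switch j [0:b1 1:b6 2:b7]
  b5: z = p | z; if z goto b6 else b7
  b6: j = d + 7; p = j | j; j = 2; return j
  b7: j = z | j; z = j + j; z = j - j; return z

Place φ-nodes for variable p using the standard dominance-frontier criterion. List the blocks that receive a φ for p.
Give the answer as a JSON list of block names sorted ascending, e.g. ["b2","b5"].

Answer: ["b1", "b6", "b7"]

Analysis:
idom tree: b1←b0 b2←b0 b3←b2 b4←b1 b5←b2 b6←b0 b7←b0
Dom∩ at merges:
  b1: preds {b0,b4}: {b0} ∩ {b0,b1,b4} = {b0}; idom=b0
  b6: preds {b3,b4,b5}: {b0,b2,b3} ∩ {b0,b1,b4} ∩ {b0,b2,b5} = {b0}; idom=b0
  b7: preds {b2,b4,b5}: {b0,b2} ∩ {b0,b1,b4} ∩ {b0,b2,b5} = {b0}; idom=b0

DF walk-up:
  b1←b0: walk · to b0
  b1←b4: walk b4→b1 to b0
  b6←b3: walk b3→b2 to b0
  b6←b4: walk b4→b1 to b0
  b6←b5: walk b5→b2 to b0
  b7←b2: walk b2 to b0
  b7←b4: walk b4→b1 to b0
  b7←b5: walk b5→b2 to b0
  b0 → ∅
  b1 → {b1,b6,b7}
  b2 → {b6,b7}
  b3 → {b6}
  b4 → {b1,b6,b7}
  b5 → {b6,b7}
  b6 → ∅
  b7 → ∅

φ for p: defs {b0,b1,b3,b6}
  DF⁺ = {b1,b6,b7}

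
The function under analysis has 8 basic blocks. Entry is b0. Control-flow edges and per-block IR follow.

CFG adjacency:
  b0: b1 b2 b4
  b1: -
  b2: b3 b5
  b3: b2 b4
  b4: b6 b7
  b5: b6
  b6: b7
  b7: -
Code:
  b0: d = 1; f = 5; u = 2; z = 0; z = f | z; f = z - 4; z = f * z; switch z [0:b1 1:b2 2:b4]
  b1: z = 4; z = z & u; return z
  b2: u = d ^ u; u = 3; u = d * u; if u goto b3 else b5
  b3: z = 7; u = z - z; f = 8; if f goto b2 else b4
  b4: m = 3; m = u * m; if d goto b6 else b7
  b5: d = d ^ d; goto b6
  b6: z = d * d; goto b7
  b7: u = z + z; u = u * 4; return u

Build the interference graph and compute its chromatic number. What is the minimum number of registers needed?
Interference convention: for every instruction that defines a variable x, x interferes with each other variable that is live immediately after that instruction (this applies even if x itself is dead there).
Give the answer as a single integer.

Per-block:
  b0: {d,f,u,z} / ∅
  b1: {z} / {u}
  b2: {u} / {d,u}
  b3: {f,u,z} / ∅
  b4: {m} / {d,u}
  b5: {d} / {d}
  b6: {z} / {d}
  b7: {u} / {z}

Backward fixpoint:
  b0 li=∅ lo={d,u,z}
  b1 li={u} lo=∅
  b2 li={d,u} lo={d}
  b3 li={d} lo={d,u,z}
  b4 li={d,u,z} lo={d,z}
  b5 li={d} lo={d}
  b6 li={d} lo={z}
  b7 li={z} lo=∅

Conflict graph:
  d: {f,m,u,z}
  f: {d,u,z}
  m: {d,u,z}
  u: {d,f,m,z}
  z: {d,f,m,u}

Registers:
  lower bound: {d,f,u,z} mutually conflict ⇒ χ ≥ 4
  4-colouring: c0={d}  c1={u}  c2={z}  c3={f,m}
  χ = 4

Answer: 4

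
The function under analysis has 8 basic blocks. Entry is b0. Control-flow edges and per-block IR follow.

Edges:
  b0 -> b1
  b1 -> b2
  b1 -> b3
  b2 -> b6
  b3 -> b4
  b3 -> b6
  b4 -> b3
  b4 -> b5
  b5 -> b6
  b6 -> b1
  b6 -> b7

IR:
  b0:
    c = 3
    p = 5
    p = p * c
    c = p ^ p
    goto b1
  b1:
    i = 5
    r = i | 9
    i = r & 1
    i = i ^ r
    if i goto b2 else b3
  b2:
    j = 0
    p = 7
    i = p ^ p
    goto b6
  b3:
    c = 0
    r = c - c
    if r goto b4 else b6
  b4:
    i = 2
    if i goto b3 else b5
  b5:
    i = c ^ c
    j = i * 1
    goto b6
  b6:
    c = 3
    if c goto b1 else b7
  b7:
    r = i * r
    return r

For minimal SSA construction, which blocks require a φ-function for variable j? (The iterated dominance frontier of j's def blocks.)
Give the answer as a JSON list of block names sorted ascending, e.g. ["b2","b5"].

Answer: ["b1", "b6"]

Derivation:
idom tree: b1←b0 b2←b1 b3←b1 b4←b3 b5←b4 b6←b1 b7←b6
Join-block Dom:
  b1: preds {b0,b6}: {b0} ∩ {b0,b1,b6} = {b0}; idom=b0
  b3: preds {b1,b4}: {b0,b1} ∩ {b0,b1,b3,b4} = {b0,b1}; idom=b1
  b6: preds {b2,b3,b5}: {b0,b1,b2} ∩ {b0,b1,b3} ∩ {b0,b1,b3,b4,b5} = {b0,b1}; idom=b1

DF walk-up:
  join b1 pred b0: · stop@b0
  join b1 pred b6: b6→b1 stop@b0
  join b3 pred b1: · stop@b1
  join b3 pred b4: b4→b3 stop@b1
  join b6 pred b2: b2 stop@b1
  join b6 pred b3: b3 stop@b1
  join b6 pred b5: b5→b4→b3 stop@b1
  b0 → ∅
  b1 → {b1}
  b2 → {b6}
  b3 → {b3,b6}
  b4 → {b3,b6}
  b5 → {b6}
  b6 → {b1}
  b7 → ∅

φ for j: defs {b2,b5}
  DF⁺ = {b1,b6}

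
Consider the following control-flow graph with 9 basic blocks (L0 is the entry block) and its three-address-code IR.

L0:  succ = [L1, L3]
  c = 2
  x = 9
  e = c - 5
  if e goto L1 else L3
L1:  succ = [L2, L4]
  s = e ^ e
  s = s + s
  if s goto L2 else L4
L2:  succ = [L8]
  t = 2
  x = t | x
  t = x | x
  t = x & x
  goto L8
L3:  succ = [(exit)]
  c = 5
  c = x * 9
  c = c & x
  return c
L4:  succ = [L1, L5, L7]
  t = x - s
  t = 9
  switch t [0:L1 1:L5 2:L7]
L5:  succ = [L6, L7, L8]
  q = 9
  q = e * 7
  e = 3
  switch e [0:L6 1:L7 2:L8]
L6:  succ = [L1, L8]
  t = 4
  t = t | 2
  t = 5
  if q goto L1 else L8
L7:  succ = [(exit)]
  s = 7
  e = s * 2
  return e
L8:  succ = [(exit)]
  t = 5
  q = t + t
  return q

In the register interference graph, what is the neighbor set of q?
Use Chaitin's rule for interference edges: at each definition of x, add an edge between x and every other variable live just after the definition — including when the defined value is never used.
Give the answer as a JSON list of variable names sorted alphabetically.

def/use:
  L0: def={c,e,x} ue=∅
  L1: def={s} ue={e}
  L2: def={t,x} ue={x}
  L3: def={c} ue={x}
  L4: def={t} ue={s,x}
  L5: def={e,q} ue={e}
  L6: def={t} ue={q}
  L7: def={e,s} ue=∅
  L8: def={q,t} ue=∅

Backward fixpoint:
  L0 li=∅ lo={e,x}
  L1 li={e,x} lo={e,s,x}
  L2 li={x} lo=∅
  L3 li={x} lo=∅
  L4 li={e,s,x} lo={e,x}
  L5 li={e,x} lo={e,q,x}
  L6 li={e,q,x} lo={e,x}
  L7 li=∅ lo=∅
  L8 li=∅ lo=∅

Interference:
  c: {x}
  e: {q,s,t,x}
  q: {e,t,x}
  s: {e,x}
  t: {e,q,x}
  x: {c,e,q,s,t}

N(q) = ["e", "t", "x"]

Answer: ["e", "t", "x"]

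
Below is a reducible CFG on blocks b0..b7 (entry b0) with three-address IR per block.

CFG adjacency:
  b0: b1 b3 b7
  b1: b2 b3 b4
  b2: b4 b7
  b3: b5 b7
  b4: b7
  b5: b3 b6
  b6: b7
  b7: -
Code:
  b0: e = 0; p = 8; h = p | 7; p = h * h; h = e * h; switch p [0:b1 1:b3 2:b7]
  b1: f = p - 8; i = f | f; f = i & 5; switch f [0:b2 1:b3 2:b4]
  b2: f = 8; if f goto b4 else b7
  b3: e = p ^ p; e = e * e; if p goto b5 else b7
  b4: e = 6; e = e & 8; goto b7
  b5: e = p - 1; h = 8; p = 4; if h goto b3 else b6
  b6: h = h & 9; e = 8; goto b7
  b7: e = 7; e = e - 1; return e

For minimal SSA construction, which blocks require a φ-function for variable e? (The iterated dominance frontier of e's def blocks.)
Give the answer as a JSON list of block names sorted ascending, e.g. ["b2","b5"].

idom tree: b1←b0 b2←b1 b3←b0 b4←b1 b5←b3 b6←b5 b7←b0
Join-block Dom:
  b3: preds {b0,b1,b5}: {b0} ∩ {b0,b1} ∩ {b0,b3,b5} = {b0}; idom=b0
  b4: preds {b1,b2}: {b0,b1} ∩ {b0,b1,b2} = {b0,b1}; idom=b1
  b7: preds {b0,b2,b3,b4,b6}: {b0} ∩ {b0,b1,b2} ∩ {b0,b3} ∩ {b0,b1,b4} ∩ {b0,b3,b5,b6} = {b0}; idom=b0

DF derivation:
  b3←b0: walk · to b0
  b3←b1: walk b1 to b0
  b3←b5: walk b5→b3 to b0
  b4←b1: walk · to b1
  b4←b2: walk b2 to b1
  b7←b0: walk · to b0
  b7←b2: walk b2→b1 to b0
  b7←b3: walk b3 to b0
  b7←b4: walk b4→b1 to b0
  b7←b6: walk b6→b5→b3 to b0
  b0 → ∅
  b1 → {b3,b7}
  b2 → {b4,b7}
  b3 → {b3,b7}
  b4 → {b7}
  b5 → {b3,b7}
  b6 → {b7}
  b7 → ∅

φ for e: defs {b0,b3,b4,b5,b6,b7}
  DF⁺ = {b3,b7}

Answer: ["b3", "b7"]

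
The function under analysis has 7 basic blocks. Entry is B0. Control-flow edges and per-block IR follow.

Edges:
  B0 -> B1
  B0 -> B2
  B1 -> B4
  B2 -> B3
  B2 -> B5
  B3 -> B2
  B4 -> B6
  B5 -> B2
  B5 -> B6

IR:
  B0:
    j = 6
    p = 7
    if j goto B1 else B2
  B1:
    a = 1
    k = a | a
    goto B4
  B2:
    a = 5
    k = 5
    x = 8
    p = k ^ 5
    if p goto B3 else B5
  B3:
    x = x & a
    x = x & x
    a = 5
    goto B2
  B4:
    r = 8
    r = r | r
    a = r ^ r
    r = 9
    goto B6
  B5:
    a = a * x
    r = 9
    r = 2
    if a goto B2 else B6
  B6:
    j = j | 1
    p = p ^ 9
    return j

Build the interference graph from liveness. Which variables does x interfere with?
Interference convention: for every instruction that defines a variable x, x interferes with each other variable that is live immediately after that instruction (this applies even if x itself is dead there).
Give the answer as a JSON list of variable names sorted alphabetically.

def/use:
  B0 def {j,p} use ∅
  B1 def {a,k} use ∅
  B2 def {a,k,p,x} use ∅
  B3 def {a,x} use {a,x}
  B4 def {a,r} use ∅
  B5 def {a,r} use {a,x}
  B6 def {j,p} use {j,p}

Liveness:
  B0: in=∅ out={j,p}
  B1: in={j,p} out={j,p}
  B2: in={j} out={a,j,p,x}
  B3: in={a,j,x} out={j}
  B4: in={j,p} out={j,p}
  B5: in={a,j,p,x} out={j,p}
  B6: in={j,p} out=∅

Interference:
  a: {j,k,p,r,x}
  j: {a,k,p,r,x}
  k: {a,j,p,x}
  p: {a,j,k,r,x}
  r: {a,j,p}
  x: {a,j,k,p}

N(x) = ["a", "j", "k", "p"]

Answer: ["a", "j", "k", "p"]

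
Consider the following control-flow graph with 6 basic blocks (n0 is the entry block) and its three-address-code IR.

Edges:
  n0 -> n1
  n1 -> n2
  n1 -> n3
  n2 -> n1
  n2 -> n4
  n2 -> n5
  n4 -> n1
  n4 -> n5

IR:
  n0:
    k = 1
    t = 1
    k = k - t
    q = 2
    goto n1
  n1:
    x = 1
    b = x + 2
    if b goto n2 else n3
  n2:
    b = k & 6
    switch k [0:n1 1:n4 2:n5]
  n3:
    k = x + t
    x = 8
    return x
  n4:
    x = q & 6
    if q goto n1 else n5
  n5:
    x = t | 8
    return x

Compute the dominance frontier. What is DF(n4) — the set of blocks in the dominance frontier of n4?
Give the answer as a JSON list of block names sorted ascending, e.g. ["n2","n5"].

Answer: ["n1", "n5"]

Analysis:
idom tree: n1←n0 n2←n1 n3←n1 n4←n2 n5←n2
Dom∩ at merges:
  n1: preds {n0,n2,n4}: {n0} ∩ {n0,n1,n2} ∩ {n0,n1,n2,n4} = {n0}; idom=n0
  n5: preds {n2,n4}: {n0,n1,n2} ∩ {n0,n1,n2,n4} = {n0,n1,n2}; idom=n2

Frontier:
  n1←n0: walk · to n0
  n1←n2: walk n2→n1 to n0
  n1←n4: walk n4→n2→n1 to n0
  n5←n2: walk · to n2
  n5←n4: walk n4 to n2
  n0: DF=∅
  n1: DF={n1}
  n2: DF={n1}
  n3: DF=∅
  n4: DF={n1,n5}
  n5: DF=∅

DF(n4) = ["n1", "n5"]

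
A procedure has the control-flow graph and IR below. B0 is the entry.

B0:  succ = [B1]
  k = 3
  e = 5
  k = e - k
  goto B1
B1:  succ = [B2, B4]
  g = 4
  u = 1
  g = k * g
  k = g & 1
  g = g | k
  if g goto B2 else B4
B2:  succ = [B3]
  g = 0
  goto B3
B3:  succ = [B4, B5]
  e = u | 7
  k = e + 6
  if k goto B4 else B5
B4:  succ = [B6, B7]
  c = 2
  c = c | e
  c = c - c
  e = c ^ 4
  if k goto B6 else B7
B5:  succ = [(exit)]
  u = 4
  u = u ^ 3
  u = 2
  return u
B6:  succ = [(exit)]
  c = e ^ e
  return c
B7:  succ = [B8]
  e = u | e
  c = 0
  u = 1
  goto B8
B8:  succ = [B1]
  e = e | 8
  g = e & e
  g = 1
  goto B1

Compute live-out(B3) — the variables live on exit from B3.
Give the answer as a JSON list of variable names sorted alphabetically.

Answer: ["e", "k", "u"]

Working:
Per-block:
  B0 def {e,k} use ∅
  B1 def {g,k,u} use {k}
  B2 def {g} use ∅
  B3 def {e,k} use {u}
  B4 def {c,e} use {e,k}
  B5 def {u} use ∅
  B6 def {c} use {e}
  B7 def {c,e,u} use {e,u}
  B8 def {e,g} use {e}

Backward fixpoint:
  B0: in=∅ out={e,k}
  B1: in={e,k} out={e,k,u}
  B2: in={u} out={u}
  B3: in={u} out={e,k,u}
  B4: in={e,k,u} out={e,k,u}
  B5: in=∅ out=∅
  B6: in={e} out=∅
  B7: in={e,k,u} out={e,k}
  B8: in={e,k} out={e,k}

live-out(B3) = ["e", "k", "u"]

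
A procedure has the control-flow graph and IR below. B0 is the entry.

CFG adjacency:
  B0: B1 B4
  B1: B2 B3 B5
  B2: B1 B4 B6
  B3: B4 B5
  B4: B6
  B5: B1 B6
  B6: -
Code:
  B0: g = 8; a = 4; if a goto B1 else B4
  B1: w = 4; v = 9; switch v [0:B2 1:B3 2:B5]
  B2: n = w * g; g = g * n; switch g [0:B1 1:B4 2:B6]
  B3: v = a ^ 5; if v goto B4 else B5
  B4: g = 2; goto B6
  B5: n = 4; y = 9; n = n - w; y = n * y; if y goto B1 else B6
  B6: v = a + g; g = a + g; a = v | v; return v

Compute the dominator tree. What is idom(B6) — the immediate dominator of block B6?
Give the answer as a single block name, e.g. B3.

idom tree: B1←B0 B2←B1 B3←B1 B4←B0 B5←B1 B6←B0
Dom at joins:
  B1: preds {B0,B2,B5}: {B0} ∩ {B0,B1,B2} ∩ {B0,B1,B5} = {B0}; idom=B0
  B4: preds {B0,B2,B3}: {B0} ∩ {B0,B1,B2} ∩ {B0,B1,B3} = {B0}; idom=B0
  B5: preds {B1,B3}: {B0,B1} ∩ {B0,B1,B3} = {B0,B1}; idom=B1
  B6: preds {B2,B4,B5}: {B0,B1,B2} ∩ {B0,B4} ∩ {B0,B1,B5} = {B0}; idom=B0

idom(B6) = B0

Answer: B0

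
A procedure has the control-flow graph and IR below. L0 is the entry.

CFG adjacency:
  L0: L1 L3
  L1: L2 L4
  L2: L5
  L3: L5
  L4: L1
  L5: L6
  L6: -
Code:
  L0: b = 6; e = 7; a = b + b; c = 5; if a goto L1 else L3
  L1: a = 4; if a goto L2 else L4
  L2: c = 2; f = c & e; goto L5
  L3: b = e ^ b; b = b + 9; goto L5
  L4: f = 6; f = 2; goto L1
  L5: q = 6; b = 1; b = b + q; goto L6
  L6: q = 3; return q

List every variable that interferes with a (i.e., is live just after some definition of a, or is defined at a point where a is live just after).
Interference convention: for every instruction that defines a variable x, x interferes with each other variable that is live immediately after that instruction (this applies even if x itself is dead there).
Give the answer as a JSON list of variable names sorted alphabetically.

Answer: ["b", "c", "e"]

Working:
Block summaries:
  L0: {a,b,c,e} / ∅
  L1: {a} / ∅
  L2: {c,f} / {e}
  L3: {b} / {b,e}
  L4: {f} / ∅
  L5: {b,q} / ∅
  L6: {q} / ∅

Backward fixpoint:
  L0: in=∅ out={b,e}
  L1: in={e} out={e}
  L2: in={e} out=∅
  L3: in={b,e} out=∅
  L4: in={e} out={e}
  L5: in=∅ out=∅
  L6: in=∅ out=∅

Interference:
  a↔{b,c,e}
  b↔{a,c,e,q}
  c↔{a,b,e}
  e↔{a,b,c,f}
  f↔{e}
  q↔{b}

N(a) = ["b", "c", "e"]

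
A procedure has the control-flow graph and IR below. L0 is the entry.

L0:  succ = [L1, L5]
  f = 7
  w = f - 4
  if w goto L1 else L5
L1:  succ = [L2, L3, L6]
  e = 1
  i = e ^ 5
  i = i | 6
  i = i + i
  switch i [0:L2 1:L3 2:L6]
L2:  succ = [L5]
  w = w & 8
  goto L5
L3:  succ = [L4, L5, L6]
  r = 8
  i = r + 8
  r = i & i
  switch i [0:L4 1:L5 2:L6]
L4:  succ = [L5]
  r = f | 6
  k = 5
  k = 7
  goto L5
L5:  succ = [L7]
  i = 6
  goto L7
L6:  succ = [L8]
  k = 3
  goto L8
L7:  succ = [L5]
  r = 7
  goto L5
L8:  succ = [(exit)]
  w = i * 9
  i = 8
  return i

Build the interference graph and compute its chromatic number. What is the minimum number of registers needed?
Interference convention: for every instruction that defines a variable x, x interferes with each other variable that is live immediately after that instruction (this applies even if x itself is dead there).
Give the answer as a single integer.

Answer: 3

Working:
Block summaries:
  L0 def {f,w} use ∅
  L1 def {e,i} use ∅
  L2 def {w} use {w}
  L3 def {i,r} use ∅
  L4 def {k,r} use {f}
  L5 def {i} use ∅
  L6 def {k} use ∅
  L7 def {r} use ∅
  L8 def {i,w} use {i}

Backward fixpoint:
  L0: in=∅ out={f,w}
  L1: in={f,w} out={f,i,w}
  L2: in={w} out=∅
  L3: in={f} out={f,i}
  L4: in={f} out=∅
  L5: in=∅ out=∅
  L6: in={i} out={i}
  L7: in=∅ out=∅
  L8: in={i} out=∅

Interfere edges:
  e: {f,w}
  f: {e,i,r,w}
  i: {f,k,r,w}
  k: {i}
  r: {f,i}
  w: {e,f,i}

Chromatic number:
  lower bound: {e,f,w} mutually conflict ⇒ χ ≥ 3
  assign e→c1 f→c0 i→c1 k→c0 r→c2 w→c2 — no edge inside a register ⇒ χ ≤ 3
  χ = 3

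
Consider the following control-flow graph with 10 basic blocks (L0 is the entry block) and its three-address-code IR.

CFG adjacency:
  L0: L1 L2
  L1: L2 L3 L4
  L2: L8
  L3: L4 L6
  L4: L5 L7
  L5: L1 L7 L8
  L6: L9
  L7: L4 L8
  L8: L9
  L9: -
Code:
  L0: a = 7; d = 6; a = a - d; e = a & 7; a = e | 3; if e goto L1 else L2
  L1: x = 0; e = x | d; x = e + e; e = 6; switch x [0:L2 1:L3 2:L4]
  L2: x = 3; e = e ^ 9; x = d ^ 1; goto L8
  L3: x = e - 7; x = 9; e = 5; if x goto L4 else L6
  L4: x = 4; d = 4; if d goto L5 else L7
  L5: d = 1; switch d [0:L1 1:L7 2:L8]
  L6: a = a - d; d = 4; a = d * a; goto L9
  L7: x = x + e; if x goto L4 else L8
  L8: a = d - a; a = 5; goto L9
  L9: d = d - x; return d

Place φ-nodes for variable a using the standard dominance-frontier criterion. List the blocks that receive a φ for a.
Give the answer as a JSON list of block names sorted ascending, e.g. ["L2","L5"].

idom tree: L1←L0 L2←L0 L3←L1 L4←L1 L5←L4 L6←L3 L7←L4 L8←L0 L9←L0
Dom at joins:
  L1: preds {L0,L5}: {L0} ∩ {L0,L1,L4,L5} = {L0}; idom=L0
  L2: preds {L0,L1}: {L0} ∩ {L0,L1} = {L0}; idom=L0
  L4: preds {L1,L3,L7}: {L0,L1} ∩ {L0,L1,L3} ∩ {L0,L1,L4,L7} = {L0,L1}; idom=L1
  L7: preds {L4,L5}: {L0,L1,L4} ∩ {L0,L1,L4,L5} = {L0,L1,L4}; idom=L4
  L8: preds {L2,L5,L7}: {L0,L2} ∩ {L0,L1,L4,L5} ∩ {L0,L1,L4,L7} = {L0}; idom=L0
  L9: preds {L6,L8}: {L0,L1,L3,L6} ∩ {L0,L8} = {L0}; idom=L0

Frontier:
  L1←L0: walk · to L0
  L1←L5: walk L5→L4→L1 to L0
  L2←L0: walk · to L0
  L2←L1: walk L1 to L0
  L4←L1: walk · to L1
  L4←L3: walk L3 to L1
  L4←L7: walk L7→L4 to L1
  L7←L4: walk · to L4
  L7←L5: walk L5 to L4
  L8←L2: walk L2 to L0
  L8←L5: walk L5→L4→L1 to L0
  L8←L7: walk L7→L4→L1 to L0
  L9←L6: walk L6→L3→L1 to L0
  L9←L8: walk L8 to L0
  L0 → ∅
  L1 → {L1,L2,L8,L9}
  L2 → {L8}
  L3 → {L4,L9}
  L4 → {L1,L4,L8}
  L5 → {L1,L7,L8}
  L6 → {L9}
  L7 → {L4,L8}
  L8 → {L9}
  L9 → ∅

φ for a: defs {L0,L6,L8}
  DF⁺ = {L9}

Answer: ["L9"]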